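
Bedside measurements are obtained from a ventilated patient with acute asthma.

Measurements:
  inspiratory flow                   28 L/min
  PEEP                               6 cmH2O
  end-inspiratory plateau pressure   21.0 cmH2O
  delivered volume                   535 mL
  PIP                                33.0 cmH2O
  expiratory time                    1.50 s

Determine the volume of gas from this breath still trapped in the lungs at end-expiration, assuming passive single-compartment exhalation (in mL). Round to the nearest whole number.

Flow: 28 L/min ÷ 60 = 0.4667 L/s.
R = (PIP − Pplat)/V̇ = (33.0 − 21.0) / 0.4667 = 12.0/0.4667 = 25.712 cmH2O·s/L.
C = Vt/(Pplat − PEEP) = 535.0 / (21.0 − 6) = 535.0/15.0 = 35.667 mL/cmH2O.
τ = R × C = 25.712 × 0.03567 L/cmH2O = 0.9171 s.
Fraction remaining = e^(−Te/τ) = e^(−1.50/0.9171) = 0.1948.
Trapped volume = 535.0 × 0.1948 = 104.22 mL.

104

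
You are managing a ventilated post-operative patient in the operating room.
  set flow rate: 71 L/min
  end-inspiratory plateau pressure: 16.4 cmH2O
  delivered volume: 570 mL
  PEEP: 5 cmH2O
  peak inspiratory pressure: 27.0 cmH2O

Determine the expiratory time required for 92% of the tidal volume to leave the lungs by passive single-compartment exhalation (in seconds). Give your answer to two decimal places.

Flow: 71 L/min ÷ 60 = 1.1833 L/s.
R = (PIP − Pplat)/V̇ = (27.0 − 16.4) / 1.1833 = 10.6/1.1833 = 8.958 cmH2O·s/L.
C = Vt/(Pplat − PEEP) = 570.0 / (16.4 − 5) = 570.0/11.4 = 50.0 mL/cmH2O.
τ = R × C = 8.958 × 0.05 L/cmH2O = 0.4479 s.
t = −τ·ln(1 − 0.92) = −0.4479·ln(0.08) = 1.131 s.

1.13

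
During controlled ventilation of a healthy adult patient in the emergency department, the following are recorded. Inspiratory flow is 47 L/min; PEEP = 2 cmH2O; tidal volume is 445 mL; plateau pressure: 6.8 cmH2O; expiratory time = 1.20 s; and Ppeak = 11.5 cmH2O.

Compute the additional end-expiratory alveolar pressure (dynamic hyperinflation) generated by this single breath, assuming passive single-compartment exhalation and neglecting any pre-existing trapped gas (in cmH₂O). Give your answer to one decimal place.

0.6

Flow: 47 L/min ÷ 60 = 0.7833 L/s.
R = (PIP − Pplat)/V̇ = (11.5 − 6.8) / 0.7833 = 4.7/0.7833 = 6.0 cmH2O·s/L.
C = Vt/(Pplat − PEEP) = 445.0 / (6.8 − 2) = 445.0/4.8 = 92.708 mL/cmH2O.
τ = R × C = 6.0 × 0.09271 L/cmH2O = 0.5563 s.
Fraction remaining = e^(−Te/τ) = e^(−1.20/0.5563) = 0.1157; trapped volume = 445.0 × 0.1157 = 51.487 mL.
Additional alveolar pressure from trapping ≈ V_trapped / C = 51.487 / 92.708 = 0.5554 cmH2O.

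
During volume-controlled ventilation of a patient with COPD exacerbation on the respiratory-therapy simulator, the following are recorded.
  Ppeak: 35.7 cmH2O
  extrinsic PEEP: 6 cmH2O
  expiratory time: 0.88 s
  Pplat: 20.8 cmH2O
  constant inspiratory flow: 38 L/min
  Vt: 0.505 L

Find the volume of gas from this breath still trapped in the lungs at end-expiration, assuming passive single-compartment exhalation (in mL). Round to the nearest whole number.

169

Flow: 38 L/min ÷ 60 = 0.6333 L/s.
R = (PIP − Pplat)/V̇ = (35.7 − 20.8) / 0.6333 = 14.9/0.6333 = 23.528 cmH2O·s/L.
C = Vt/(Pplat − PEEP) = 505.0 / (20.8 − 6) = 505.0/14.8 = 34.122 mL/cmH2O.
τ = R × C = 23.528 × 0.03412 L/cmH2O = 0.8028 s.
Fraction remaining = e^(−Te/τ) = e^(−0.88/0.8028) = 0.3342.
Trapped volume = 505.0 × 0.3342 = 168.77 mL.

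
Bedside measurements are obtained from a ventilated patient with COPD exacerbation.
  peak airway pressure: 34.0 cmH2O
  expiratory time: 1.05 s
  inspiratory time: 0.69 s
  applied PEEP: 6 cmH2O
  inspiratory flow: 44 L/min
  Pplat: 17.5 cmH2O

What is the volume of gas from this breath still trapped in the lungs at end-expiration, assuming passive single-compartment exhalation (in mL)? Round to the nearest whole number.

175

Flow: 44 L/min ÷ 60 = 0.7333 L/s.
Vt = flow × Ti = 0.7333 L/s × 0.69 s × 1000 mL/L = 505.98 mL.
R = (PIP − Pplat)/V̇ = (34.0 − 17.5) / 0.7333 = 16.5/0.7333 = 22.501 cmH2O·s/L.
C = Vt/(Pplat − PEEP) = 505.98 / (17.5 − 6) = 505.98/11.5 = 43.998 mL/cmH2O.
τ = R × C = 22.501 × 0.044 L/cmH2O = 0.99 s.
Fraction remaining = e^(−Te/τ) = e^(−1.05/0.99) = 0.3462.
Trapped volume = 505.98 × 0.3462 = 175.17 mL.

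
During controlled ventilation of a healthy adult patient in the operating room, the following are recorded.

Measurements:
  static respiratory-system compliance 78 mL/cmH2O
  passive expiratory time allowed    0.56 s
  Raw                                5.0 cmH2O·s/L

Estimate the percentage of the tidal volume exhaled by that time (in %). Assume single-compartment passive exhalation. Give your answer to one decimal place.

τ = R × C = 5.0 × 78 mL/cmH2O = 5.0 × 0.078 L/cmH2O = 0.39 s.
Passive exhalation: V(t)/V₀ = e^(−t/τ) = e^(−0.56/0.39) = 0.2379.
Fraction exhaled = 1 − 0.2379 = 0.7621 → 76.21%.

76.2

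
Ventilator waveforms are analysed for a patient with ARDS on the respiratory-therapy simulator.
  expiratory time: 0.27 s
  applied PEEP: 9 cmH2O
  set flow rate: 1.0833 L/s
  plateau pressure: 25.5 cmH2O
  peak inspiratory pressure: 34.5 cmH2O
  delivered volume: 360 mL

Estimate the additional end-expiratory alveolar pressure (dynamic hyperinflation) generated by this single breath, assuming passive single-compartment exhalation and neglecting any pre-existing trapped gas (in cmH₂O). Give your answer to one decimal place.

R = (PIP − Pplat)/V̇ = (34.5 − 25.5) / 1.0833 = 9.0/1.0833 = 8.308 cmH2O·s/L.
C = Vt/(Pplat − PEEP) = 360.0 / (25.5 − 9) = 360.0/16.5 = 21.818 mL/cmH2O.
τ = R × C = 8.308 × 0.02182 L/cmH2O = 0.1813 s.
Fraction remaining = e^(−Te/τ) = e^(−0.27/0.1813) = 0.2255; trapped volume = 360.0 × 0.2255 = 81.18 mL.
Additional alveolar pressure from trapping ≈ V_trapped / C = 81.18 / 21.818 = 3.721 cmH2O.

3.7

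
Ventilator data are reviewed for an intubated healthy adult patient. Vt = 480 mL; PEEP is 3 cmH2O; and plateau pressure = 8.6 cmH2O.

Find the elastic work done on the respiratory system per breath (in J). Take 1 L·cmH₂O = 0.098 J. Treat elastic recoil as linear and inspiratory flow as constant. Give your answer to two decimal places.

Elastic work ≈ ½ × (Pplat − PEEP) × Vt = 0.5 × (8.6 − 3) × 0.480 L = 0.5 × 5.6 × 0.480 = 1.344 L·cmH2O.
× 0.098 J/(L·cmH2O) → 0.1317 J.

0.13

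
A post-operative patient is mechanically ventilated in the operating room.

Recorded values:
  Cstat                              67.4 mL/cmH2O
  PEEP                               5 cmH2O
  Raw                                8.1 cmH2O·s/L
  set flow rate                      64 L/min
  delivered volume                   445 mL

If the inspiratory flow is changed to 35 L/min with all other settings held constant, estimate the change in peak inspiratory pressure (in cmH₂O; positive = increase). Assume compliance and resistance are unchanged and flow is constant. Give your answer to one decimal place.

-3.9

Flow: 64 L/min ÷ 60 = 1.0667 L/s.
New flow: 35 L/min ÷ 60 = 0.5833 L/s.
PIP = Vt/C + R·V̇ + PEEP (constant-flow equation of motion).
Only the resistive term changes: ΔPIP = R × ΔV̇ = 8.1 × (0.5833 − 1.0667) = 8.1 × -0.4834 = -3.916 cmH2O.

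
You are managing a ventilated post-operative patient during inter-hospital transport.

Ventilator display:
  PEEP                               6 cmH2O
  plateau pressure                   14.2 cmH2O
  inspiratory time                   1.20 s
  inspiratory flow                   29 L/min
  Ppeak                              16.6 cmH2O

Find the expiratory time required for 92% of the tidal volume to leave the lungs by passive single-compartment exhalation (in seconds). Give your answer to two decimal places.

Flow: 29 L/min ÷ 60 = 0.4833 L/s.
Vt = flow × Ti = 0.4833 L/s × 1.20 s × 1000 mL/L = 579.96 mL.
R = (PIP − Pplat)/V̇ = (16.6 − 14.2) / 0.4833 = 2.4/0.4833 = 4.966 cmH2O·s/L.
C = Vt/(Pplat − PEEP) = 579.96 / (14.2 − 6) = 579.96/8.2 = 70.727 mL/cmH2O.
τ = R × C = 4.966 × 0.07073 L/cmH2O = 0.3512 s.
t = −τ·ln(1 − 0.92) = −0.3512·ln(0.08) = 0.887 s.

0.89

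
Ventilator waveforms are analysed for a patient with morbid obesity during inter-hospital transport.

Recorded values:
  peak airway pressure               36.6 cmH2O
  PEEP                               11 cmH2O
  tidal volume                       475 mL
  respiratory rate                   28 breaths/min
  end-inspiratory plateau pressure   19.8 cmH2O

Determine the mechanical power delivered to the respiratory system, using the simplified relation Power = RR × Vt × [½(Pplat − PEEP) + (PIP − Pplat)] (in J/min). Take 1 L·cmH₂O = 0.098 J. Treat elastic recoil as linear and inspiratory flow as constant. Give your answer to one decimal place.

27.6

Per-breath work = Vt × [½(Pplat−PEEP) + (PIP−Pplat)] = 0.475 × [0.5×8.8 + 16.8] = 0.475 × 21.2 = 10.07 L·cmH2O.
Power = 28 × 10.07 = 281.96 L·cmH2O/min.
× 0.098 J/(L·cmH2O) → 27.632 J/min.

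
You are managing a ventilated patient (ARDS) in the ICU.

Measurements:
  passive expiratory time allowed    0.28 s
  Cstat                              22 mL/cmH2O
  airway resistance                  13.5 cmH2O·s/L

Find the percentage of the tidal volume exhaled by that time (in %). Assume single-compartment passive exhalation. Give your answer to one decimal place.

61.0

τ = R × C = 13.5 × 22 mL/cmH2O = 13.5 × 0.022 L/cmH2O = 0.297 s.
Passive exhalation: V(t)/V₀ = e^(−t/τ) = e^(−0.28/0.297) = 0.3896.
Fraction exhaled = 1 − 0.3896 = 0.6104 → 61.04%.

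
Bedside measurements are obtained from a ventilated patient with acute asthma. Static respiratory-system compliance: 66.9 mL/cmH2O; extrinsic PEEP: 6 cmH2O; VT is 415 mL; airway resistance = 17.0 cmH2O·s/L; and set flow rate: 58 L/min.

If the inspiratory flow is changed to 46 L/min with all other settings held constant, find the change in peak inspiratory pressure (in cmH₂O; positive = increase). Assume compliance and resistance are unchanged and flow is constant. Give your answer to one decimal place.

Flow: 58 L/min ÷ 60 = 0.9667 L/s.
New flow: 46 L/min ÷ 60 = 0.7667 L/s.
PIP = Vt/C + R·V̇ + PEEP (constant-flow equation of motion).
Only the resistive term changes: ΔPIP = R × ΔV̇ = 17.0 × (0.7667 − 0.9667) = 17.0 × -0.2 = -3.4 cmH2O.

-3.4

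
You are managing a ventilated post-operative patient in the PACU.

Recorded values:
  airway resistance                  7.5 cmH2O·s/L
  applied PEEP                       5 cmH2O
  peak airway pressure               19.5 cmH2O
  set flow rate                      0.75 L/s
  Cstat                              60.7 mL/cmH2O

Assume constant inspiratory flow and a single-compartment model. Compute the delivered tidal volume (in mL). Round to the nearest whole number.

539

Equation of motion (constant flow): PIP = Vt/C + R·V̇ + PEEP.
Vt/C = PIP − R·V̇ − PEEP = 19.5 − 5.625 − 5 = 8.875 cmH2O.
Vt = C × 8.875 = 60.7 × 8.875 = 538.71 mL.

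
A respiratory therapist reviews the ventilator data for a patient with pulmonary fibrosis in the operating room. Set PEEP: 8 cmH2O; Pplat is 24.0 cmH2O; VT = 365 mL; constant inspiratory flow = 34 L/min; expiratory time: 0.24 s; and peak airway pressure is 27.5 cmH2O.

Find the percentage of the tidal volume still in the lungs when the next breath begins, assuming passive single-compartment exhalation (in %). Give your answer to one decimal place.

18.2

Flow: 34 L/min ÷ 60 = 0.5667 L/s.
R = (PIP − Pplat)/V̇ = (27.5 − 24.0) / 0.5667 = 3.5/0.5667 = 6.176 cmH2O·s/L.
C = Vt/(Pplat − PEEP) = 365.0 / (24.0 − 8) = 365.0/16.0 = 22.813 mL/cmH2O.
τ = R × C = 6.176 × 0.02281 L/cmH2O = 0.1409 s.
Fraction remaining at end-expiration = e^(−Te/τ) = e^(−0.24/0.1409) = 0.1821 → 18.21%.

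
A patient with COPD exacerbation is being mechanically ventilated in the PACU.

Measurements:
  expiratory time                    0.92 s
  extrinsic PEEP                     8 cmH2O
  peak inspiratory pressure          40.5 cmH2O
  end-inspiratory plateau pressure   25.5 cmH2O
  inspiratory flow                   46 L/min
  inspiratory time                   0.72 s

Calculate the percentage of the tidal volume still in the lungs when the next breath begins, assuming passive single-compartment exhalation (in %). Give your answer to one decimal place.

Flow: 46 L/min ÷ 60 = 0.7667 L/s.
Vt = flow × Ti = 0.7667 L/s × 0.72 s × 1000 mL/L = 552.02 mL.
R = (PIP − Pplat)/V̇ = (40.5 − 25.5) / 0.7667 = 15.0/0.7667 = 19.564 cmH2O·s/L.
C = Vt/(Pplat − PEEP) = 552.02 / (25.5 − 8) = 552.02/17.5 = 31.544 mL/cmH2O.
τ = R × C = 19.564 × 0.03154 L/cmH2O = 0.617 s.
Fraction remaining at end-expiration = e^(−Te/τ) = e^(−0.92/0.617) = 0.2251 → 22.51%.

22.5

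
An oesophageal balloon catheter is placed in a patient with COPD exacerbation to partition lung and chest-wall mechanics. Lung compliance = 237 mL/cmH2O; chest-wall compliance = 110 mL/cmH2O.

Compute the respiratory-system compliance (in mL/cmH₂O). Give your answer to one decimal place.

Lung and chest wall are elastances in series: 1/Crs = 1/CL + 1/Ccw.
1/Crs = 1/237 + 1/110 = 0.01331.
Crs = 75.131 mL/cmH2O.

75.1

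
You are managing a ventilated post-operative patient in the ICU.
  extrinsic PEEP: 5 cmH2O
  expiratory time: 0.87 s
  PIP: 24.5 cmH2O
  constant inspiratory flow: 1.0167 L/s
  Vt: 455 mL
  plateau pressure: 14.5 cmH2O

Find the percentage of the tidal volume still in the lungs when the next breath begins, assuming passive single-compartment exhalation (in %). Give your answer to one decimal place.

15.8

R = (PIP − Pplat)/V̇ = (24.5 − 14.5) / 1.0167 = 10.0/1.0167 = 9.836 cmH2O·s/L.
C = Vt/(Pplat − PEEP) = 455.0 / (14.5 − 5) = 455.0/9.5 = 47.895 mL/cmH2O.
τ = R × C = 9.836 × 0.0479 L/cmH2O = 0.4711 s.
Fraction remaining at end-expiration = e^(−Te/τ) = e^(−0.87/0.4711) = 0.1578 → 15.78%.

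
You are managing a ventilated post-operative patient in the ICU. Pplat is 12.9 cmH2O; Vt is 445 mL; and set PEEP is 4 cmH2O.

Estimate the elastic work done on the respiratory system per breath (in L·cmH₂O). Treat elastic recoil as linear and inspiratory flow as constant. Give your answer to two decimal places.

Elastic work ≈ ½ × (Pplat − PEEP) × Vt = 0.5 × (12.9 − 4) × 0.445 L = 0.5 × 8.9 × 0.445 = 1.98 L·cmH2O.

1.98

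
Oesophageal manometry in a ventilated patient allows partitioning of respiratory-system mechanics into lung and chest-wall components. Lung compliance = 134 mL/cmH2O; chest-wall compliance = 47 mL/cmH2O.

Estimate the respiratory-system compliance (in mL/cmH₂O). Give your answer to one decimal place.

34.8

Lung and chest wall are elastances in series: 1/Crs = 1/CL + 1/Ccw.
1/Crs = 1/134 + 1/47 = 0.02874.
Crs = 34.795 mL/cmH2O.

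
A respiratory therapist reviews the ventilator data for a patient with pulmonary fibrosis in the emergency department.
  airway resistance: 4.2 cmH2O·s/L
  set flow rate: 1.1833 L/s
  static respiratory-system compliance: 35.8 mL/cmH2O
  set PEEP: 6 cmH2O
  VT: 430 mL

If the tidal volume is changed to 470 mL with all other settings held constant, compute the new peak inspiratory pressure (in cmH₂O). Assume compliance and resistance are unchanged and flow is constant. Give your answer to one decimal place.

PIP = Vt/C + R·V̇ + PEEP (constant-flow equation of motion).
Only the elastic term changes: ΔPIP = ΔVt / C = (470 − 430) / 35.8 = 1.117 cmH2O.
Original PIP = 430/35.8 + 4.2×1.1833 + 6 = 22.981 cmH2O; new PIP = 22.981 + (1.117) = 24.098 cmH2O.

24.1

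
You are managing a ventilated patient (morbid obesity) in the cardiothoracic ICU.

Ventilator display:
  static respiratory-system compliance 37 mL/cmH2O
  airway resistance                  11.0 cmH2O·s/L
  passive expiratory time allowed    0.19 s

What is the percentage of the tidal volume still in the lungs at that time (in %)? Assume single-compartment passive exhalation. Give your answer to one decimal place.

τ = R × C = 11.0 × 37 mL/cmH2O = 11.0 × 0.037 L/cmH2O = 0.407 s.
Passive exhalation: V(t)/V₀ = e^(−t/τ) = e^(−0.19/0.407) = 0.627.
Fraction remaining = 0.627 → 62.7%.

62.7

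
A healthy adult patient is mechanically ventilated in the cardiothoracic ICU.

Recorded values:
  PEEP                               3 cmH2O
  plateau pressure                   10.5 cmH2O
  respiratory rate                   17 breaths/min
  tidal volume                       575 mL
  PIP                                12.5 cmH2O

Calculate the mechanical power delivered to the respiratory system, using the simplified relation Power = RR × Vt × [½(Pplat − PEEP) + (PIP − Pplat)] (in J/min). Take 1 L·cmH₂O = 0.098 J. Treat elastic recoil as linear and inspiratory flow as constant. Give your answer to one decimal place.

Per-breath work = Vt × [½(Pplat−PEEP) + (PIP−Pplat)] = 0.575 × [0.5×7.5 + 2.0] = 0.575 × 5.75 = 3.306 L·cmH2O.
Power = 17 × 3.306 = 56.202 L·cmH2O/min.
× 0.098 J/(L·cmH2O) → 5.508 J/min.

5.5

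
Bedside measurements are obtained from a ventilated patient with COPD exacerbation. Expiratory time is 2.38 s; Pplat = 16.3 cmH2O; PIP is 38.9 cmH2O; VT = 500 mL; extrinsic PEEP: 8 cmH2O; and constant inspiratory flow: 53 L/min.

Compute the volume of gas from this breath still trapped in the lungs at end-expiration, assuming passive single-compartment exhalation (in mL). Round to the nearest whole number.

107

Flow: 53 L/min ÷ 60 = 0.8833 L/s.
R = (PIP − Pplat)/V̇ = (38.9 − 16.3) / 0.8833 = 22.6/0.8833 = 25.586 cmH2O·s/L.
C = Vt/(Pplat − PEEP) = 500.0 / (16.3 − 8) = 500.0/8.3 = 60.241 mL/cmH2O.
τ = R × C = 25.586 × 0.06024 L/cmH2O = 1.541 s.
Fraction remaining = e^(−Te/τ) = e^(−2.38/1.541) = 0.2134.
Trapped volume = 500.0 × 0.2134 = 106.7 mL.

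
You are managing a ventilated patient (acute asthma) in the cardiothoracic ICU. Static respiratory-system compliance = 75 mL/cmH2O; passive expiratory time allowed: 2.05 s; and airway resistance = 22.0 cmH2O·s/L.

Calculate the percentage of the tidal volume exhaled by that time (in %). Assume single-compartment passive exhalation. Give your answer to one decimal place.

τ = R × C = 22.0 × 75 mL/cmH2O = 22.0 × 0.075 L/cmH2O = 1.65 s.
Passive exhalation: V(t)/V₀ = e^(−t/τ) = e^(−2.05/1.65) = 0.2887.
Fraction exhaled = 1 − 0.2887 = 0.7113 → 71.13%.

71.1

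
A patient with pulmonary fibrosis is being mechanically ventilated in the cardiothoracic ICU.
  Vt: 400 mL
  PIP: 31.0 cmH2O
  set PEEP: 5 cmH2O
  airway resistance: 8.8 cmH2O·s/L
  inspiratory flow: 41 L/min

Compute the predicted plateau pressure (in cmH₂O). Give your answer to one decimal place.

25.0

Flow: 41 L/min ÷ 60 = 0.6833 L/s.
Pplat = PIP − Raw × flow = 31.0 − 8.8 × 0.6833 = 31.0 − 6.013 = 24.987 cmH2O.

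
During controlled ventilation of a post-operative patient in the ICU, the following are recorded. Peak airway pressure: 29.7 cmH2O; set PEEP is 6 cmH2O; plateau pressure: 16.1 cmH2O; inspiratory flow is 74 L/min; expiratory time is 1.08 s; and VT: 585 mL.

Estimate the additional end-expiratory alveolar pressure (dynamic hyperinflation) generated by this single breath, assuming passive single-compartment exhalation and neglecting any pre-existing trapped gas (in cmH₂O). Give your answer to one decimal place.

1.9

Flow: 74 L/min ÷ 60 = 1.2333 L/s.
R = (PIP − Pplat)/V̇ = (29.7 − 16.1) / 1.2333 = 13.6/1.2333 = 11.027 cmH2O·s/L.
C = Vt/(Pplat − PEEP) = 585.0 / (16.1 − 6) = 585.0/10.1 = 57.921 mL/cmH2O.
τ = R × C = 11.027 × 0.05792 L/cmH2O = 0.6387 s.
Fraction remaining = e^(−Te/τ) = e^(−1.08/0.6387) = 0.1843; trapped volume = 585.0 × 0.1843 = 107.82 mL.
Additional alveolar pressure from trapping ≈ V_trapped / C = 107.82 / 57.921 = 1.862 cmH2O.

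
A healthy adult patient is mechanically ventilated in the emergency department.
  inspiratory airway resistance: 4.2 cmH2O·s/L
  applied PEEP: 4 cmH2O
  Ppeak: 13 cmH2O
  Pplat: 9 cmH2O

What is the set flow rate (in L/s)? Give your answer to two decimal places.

flow = (PIP − Pplat) / Raw = 4.0 / 4.2 = 0.9524 L/s.

0.95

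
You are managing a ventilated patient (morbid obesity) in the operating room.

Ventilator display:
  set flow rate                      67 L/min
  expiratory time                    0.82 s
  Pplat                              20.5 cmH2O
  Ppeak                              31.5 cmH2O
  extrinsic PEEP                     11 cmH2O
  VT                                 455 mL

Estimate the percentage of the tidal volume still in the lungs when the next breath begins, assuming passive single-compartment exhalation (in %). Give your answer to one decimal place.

Flow: 67 L/min ÷ 60 = 1.1167 L/s.
R = (PIP − Pplat)/V̇ = (31.5 − 20.5) / 1.1167 = 11.0/1.1167 = 9.85 cmH2O·s/L.
C = Vt/(Pplat − PEEP) = 455.0 / (20.5 − 11) = 455.0/9.5 = 47.895 mL/cmH2O.
τ = R × C = 9.85 × 0.0479 L/cmH2O = 0.4718 s.
Fraction remaining at end-expiration = e^(−Te/τ) = e^(−0.82/0.4718) = 0.1759 → 17.59%.

17.6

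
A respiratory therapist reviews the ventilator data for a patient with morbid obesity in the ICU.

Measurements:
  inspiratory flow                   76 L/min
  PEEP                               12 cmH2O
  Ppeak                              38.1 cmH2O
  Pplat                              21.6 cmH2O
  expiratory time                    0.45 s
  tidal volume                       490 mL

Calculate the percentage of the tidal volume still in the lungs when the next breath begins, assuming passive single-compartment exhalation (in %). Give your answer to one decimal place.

50.8

Flow: 76 L/min ÷ 60 = 1.2667 L/s.
R = (PIP − Pplat)/V̇ = (38.1 − 21.6) / 1.2667 = 16.5/1.2667 = 13.026 cmH2O·s/L.
C = Vt/(Pplat − PEEP) = 490.0 / (21.6 − 12) = 490.0/9.6 = 51.042 mL/cmH2O.
τ = R × C = 13.026 × 0.05104 L/cmH2O = 0.6648 s.
Fraction remaining at end-expiration = e^(−Te/τ) = e^(−0.45/0.6648) = 0.5082 → 50.82%.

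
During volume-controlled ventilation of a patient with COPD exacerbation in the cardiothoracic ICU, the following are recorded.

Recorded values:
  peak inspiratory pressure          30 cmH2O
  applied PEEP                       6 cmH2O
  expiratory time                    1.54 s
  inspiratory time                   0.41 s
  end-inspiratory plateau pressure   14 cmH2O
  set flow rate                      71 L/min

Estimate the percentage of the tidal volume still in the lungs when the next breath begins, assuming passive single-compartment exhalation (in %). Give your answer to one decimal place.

15.3

Flow: 71 L/min ÷ 60 = 1.1833 L/s.
Vt = flow × Ti = 1.1833 L/s × 0.41 s × 1000 mL/L = 485.15 mL.
R = (PIP − Pplat)/V̇ = (30 − 14) / 1.1833 = 16.0/1.1833 = 13.522 cmH2O·s/L.
C = Vt/(Pplat − PEEP) = 485.15 / (14 − 6) = 485.15/8.0 = 60.644 mL/cmH2O.
τ = R × C = 13.522 × 0.06064 L/cmH2O = 0.82 s.
Fraction remaining at end-expiration = e^(−Te/τ) = e^(−1.54/0.82) = 0.1529 → 15.29%.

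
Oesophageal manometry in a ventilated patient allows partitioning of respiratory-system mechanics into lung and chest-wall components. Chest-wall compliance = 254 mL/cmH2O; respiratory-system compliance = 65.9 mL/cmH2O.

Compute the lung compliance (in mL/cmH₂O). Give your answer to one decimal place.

1/CL = 1/Crs − 1/Ccw.
1/CL = 1/65.9 − 1/254 = 0.01124.
CL = 88.968 mL/cmH2O.

89.0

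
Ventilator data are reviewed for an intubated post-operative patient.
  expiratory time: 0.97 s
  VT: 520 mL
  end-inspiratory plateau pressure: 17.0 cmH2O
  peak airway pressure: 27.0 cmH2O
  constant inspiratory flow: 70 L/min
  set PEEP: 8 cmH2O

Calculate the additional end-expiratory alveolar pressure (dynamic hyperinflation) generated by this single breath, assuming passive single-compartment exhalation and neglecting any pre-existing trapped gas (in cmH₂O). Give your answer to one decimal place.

Flow: 70 L/min ÷ 60 = 1.1667 L/s.
R = (PIP − Pplat)/V̇ = (27.0 − 17.0) / 1.1667 = 10.0/1.1667 = 8.571 cmH2O·s/L.
C = Vt/(Pplat − PEEP) = 520.0 / (17.0 − 8) = 520.0/9.0 = 57.778 mL/cmH2O.
τ = R × C = 8.571 × 0.05778 L/cmH2O = 0.4952 s.
Fraction remaining = e^(−Te/τ) = e^(−0.97/0.4952) = 0.141; trapped volume = 520.0 × 0.141 = 73.32 mL.
Additional alveolar pressure from trapping ≈ V_trapped / C = 73.32 / 57.778 = 1.269 cmH2O.

1.3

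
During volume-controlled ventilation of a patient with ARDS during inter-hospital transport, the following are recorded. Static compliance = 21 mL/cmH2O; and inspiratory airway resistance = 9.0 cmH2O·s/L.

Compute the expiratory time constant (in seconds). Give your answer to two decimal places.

τ = R × C = 9.0 × 21 mL/cmH2O = 9.0 × 0.021 L/cmH2O = 0.189 s.

0.19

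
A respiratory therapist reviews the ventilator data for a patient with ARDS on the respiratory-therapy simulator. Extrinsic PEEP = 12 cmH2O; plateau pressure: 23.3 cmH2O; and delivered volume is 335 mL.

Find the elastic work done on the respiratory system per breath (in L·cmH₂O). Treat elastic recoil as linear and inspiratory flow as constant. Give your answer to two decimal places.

Elastic work ≈ ½ × (Pplat − PEEP) × Vt = 0.5 × (23.3 − 12) × 0.335 L = 0.5 × 11.3 × 0.335 = 1.893 L·cmH2O.

1.89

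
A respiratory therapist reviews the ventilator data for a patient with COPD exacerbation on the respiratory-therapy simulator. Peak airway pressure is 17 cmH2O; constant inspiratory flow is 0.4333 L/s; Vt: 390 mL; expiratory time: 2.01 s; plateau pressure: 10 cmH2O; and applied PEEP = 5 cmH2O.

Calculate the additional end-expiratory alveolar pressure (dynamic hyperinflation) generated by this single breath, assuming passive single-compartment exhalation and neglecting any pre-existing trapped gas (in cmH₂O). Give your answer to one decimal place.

R = (PIP − Pplat)/V̇ = (17 − 10) / 0.4333 = 7.0/0.4333 = 16.155 cmH2O·s/L.
C = Vt/(Pplat − PEEP) = 390.0 / (10 − 5) = 390.0/5.0 = 78.0 mL/cmH2O.
τ = R × C = 16.155 × 0.078 L/cmH2O = 1.26 s.
Fraction remaining = e^(−Te/τ) = e^(−2.01/1.26) = 0.2029; trapped volume = 390.0 × 0.2029 = 79.131 mL.
Additional alveolar pressure from trapping ≈ V_trapped / C = 79.131 / 78.0 = 1.015 cmH2O.

1.0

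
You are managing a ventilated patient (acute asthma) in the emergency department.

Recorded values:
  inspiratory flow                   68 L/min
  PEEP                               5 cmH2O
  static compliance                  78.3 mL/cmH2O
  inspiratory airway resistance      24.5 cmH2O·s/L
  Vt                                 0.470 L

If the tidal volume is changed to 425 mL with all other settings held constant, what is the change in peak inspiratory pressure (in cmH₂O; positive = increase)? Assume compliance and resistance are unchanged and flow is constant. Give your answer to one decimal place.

PIP = Vt/C + R·V̇ + PEEP (constant-flow equation of motion).
Only the elastic term changes: ΔPIP = ΔVt / C = (425 − 470) / 78.3 = -0.5747 cmH2O.

-0.6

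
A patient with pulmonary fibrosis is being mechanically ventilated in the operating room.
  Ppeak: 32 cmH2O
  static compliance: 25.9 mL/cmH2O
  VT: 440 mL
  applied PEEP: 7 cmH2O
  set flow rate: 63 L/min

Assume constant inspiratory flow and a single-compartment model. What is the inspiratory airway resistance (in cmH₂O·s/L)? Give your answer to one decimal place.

Flow: 63 L/min ÷ 60 = 1.05 L/s.
Equation of motion (constant flow): PIP = Vt/C + R·V̇ + PEEP.
R·V̇ = PIP − Vt/C − PEEP = 32 − 440/25.9 − 7 = 32 − 16.988 − 7 = 8.012 cmH2O.
R = 8.012 / 1.05 = 7.63 cmH2O·s/L.

7.6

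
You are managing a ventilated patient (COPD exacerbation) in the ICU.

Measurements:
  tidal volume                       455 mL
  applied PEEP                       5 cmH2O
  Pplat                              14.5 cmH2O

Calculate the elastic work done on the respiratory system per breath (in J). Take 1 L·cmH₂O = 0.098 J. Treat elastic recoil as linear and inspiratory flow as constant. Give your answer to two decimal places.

Elastic work ≈ ½ × (Pplat − PEEP) × Vt = 0.5 × (14.5 − 5) × 0.455 L = 0.5 × 9.5 × 0.455 = 2.161 L·cmH2O.
× 0.098 J/(L·cmH2O) → 0.2118 J.

0.21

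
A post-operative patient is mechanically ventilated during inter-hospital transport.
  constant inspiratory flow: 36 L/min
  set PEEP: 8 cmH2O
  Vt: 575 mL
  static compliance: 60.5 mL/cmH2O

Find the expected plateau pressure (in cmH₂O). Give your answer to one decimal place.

17.5

Pplat = PEEP + Vt / Cstat = 8 + 575 / 60.5 = 8 + 9.504 = 17.504 cmH2O.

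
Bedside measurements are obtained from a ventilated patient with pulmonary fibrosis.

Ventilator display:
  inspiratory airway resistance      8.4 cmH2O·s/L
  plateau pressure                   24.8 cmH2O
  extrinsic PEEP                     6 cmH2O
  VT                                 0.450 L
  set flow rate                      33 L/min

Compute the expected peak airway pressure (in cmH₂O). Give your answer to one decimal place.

Flow: 33 L/min ÷ 60 = 0.55 L/s.
PIP = Pplat + Raw × flow = 24.8 + 8.4 × 0.55 = 24.8 + 4.62 = 29.42 cmH2O.

29.4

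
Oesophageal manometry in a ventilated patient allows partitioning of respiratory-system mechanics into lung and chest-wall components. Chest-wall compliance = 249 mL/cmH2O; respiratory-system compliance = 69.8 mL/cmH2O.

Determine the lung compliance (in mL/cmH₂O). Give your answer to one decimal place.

97.0

1/CL = 1/Crs − 1/Ccw.
1/CL = 1/69.8 − 1/249 = 0.01031.
CL = 96.993 mL/cmH2O.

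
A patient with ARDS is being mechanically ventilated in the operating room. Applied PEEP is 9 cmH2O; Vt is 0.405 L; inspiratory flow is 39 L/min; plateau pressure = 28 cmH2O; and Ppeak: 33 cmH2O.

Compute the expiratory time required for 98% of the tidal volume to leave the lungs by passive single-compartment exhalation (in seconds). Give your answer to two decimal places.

Flow: 39 L/min ÷ 60 = 0.65 L/s.
R = (PIP − Pplat)/V̇ = (33 − 28) / 0.65 = 5.0/0.65 = 7.692 cmH2O·s/L.
C = Vt/(Pplat − PEEP) = 405.0 / (28 − 9) = 405.0/19.0 = 21.316 mL/cmH2O.
τ = R × C = 7.692 × 0.02132 L/cmH2O = 0.164 s.
t = −τ·ln(1 − 0.98) = −0.164·ln(0.02) = 0.6416 s.

0.64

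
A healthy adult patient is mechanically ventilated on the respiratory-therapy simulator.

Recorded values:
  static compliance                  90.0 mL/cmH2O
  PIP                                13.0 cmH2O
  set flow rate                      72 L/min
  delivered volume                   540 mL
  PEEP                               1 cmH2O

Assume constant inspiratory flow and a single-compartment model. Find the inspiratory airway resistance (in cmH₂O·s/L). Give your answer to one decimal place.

5.0

Flow: 72 L/min ÷ 60 = 1.2 L/s.
Equation of motion (constant flow): PIP = Vt/C + R·V̇ + PEEP.
R·V̇ = PIP − Vt/C − PEEP = 13.0 − 540/90.0 − 1 = 13.0 − 6.0 − 1 = 6.0 cmH2O.
R = 6.0 / 1.2 = 5.0 cmH2O·s/L.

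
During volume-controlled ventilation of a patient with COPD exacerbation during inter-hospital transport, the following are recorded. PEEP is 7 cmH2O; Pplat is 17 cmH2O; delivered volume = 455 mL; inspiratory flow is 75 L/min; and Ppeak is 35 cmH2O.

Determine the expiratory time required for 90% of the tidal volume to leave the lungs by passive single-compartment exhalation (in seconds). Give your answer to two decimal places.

1.51

Flow: 75 L/min ÷ 60 = 1.25 L/s.
R = (PIP − Pplat)/V̇ = (35 − 17) / 1.25 = 18.0/1.25 = 14.4 cmH2O·s/L.
C = Vt/(Pplat − PEEP) = 455.0 / (17 − 7) = 455.0/10.0 = 45.5 mL/cmH2O.
τ = R × C = 14.4 × 0.0455 L/cmH2O = 0.6552 s.
t = −τ·ln(1 − 0.90) = −0.6552·ln(0.1) = 1.509 s.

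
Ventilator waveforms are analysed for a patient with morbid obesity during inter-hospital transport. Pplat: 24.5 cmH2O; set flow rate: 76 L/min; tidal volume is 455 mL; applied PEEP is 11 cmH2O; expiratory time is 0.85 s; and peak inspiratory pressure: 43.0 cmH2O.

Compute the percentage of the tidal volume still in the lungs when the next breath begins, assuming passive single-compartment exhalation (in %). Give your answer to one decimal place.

Flow: 76 L/min ÷ 60 = 1.2667 L/s.
R = (PIP − Pplat)/V̇ = (43.0 − 24.5) / 1.2667 = 18.5/1.2667 = 14.605 cmH2O·s/L.
C = Vt/(Pplat − PEEP) = 455.0 / (24.5 − 11) = 455.0/13.5 = 33.704 mL/cmH2O.
τ = R × C = 14.605 × 0.0337 L/cmH2O = 0.4922 s.
Fraction remaining at end-expiration = e^(−Te/τ) = e^(−0.85/0.4922) = 0.1778 → 17.78%.

17.8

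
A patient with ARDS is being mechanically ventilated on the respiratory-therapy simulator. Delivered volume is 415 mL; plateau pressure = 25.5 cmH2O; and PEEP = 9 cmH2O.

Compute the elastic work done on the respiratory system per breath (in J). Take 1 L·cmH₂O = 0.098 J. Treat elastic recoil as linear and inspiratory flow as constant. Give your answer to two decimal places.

0.34

Elastic work ≈ ½ × (Pplat − PEEP) × Vt = 0.5 × (25.5 − 9) × 0.415 L = 0.5 × 16.5 × 0.415 = 3.424 L·cmH2O.
× 0.098 J/(L·cmH2O) → 0.3356 J.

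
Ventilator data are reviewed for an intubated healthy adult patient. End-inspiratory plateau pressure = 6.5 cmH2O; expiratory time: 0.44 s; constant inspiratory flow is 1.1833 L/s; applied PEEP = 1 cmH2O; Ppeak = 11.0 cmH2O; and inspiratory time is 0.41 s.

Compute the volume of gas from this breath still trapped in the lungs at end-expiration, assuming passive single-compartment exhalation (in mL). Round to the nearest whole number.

Vt = flow × Ti = 1.1833 L/s × 0.41 s × 1000 mL/L = 485.15 mL.
R = (PIP − Pplat)/V̇ = (11.0 − 6.5) / 1.1833 = 4.5/1.1833 = 3.803 cmH2O·s/L.
C = Vt/(Pplat − PEEP) = 485.15 / (6.5 − 1) = 485.15/5.5 = 88.209 mL/cmH2O.
τ = R × C = 3.803 × 0.08821 L/cmH2O = 0.3355 s.
Fraction remaining = e^(−Te/τ) = e^(−0.44/0.3355) = 0.2694.
Trapped volume = 485.15 × 0.2694 = 130.7 mL.

131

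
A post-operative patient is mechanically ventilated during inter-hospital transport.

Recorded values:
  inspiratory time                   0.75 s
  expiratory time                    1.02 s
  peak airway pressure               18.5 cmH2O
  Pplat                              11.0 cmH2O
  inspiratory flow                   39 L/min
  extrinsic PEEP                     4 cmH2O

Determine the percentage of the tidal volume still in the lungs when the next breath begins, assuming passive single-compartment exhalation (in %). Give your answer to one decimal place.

28.1

Flow: 39 L/min ÷ 60 = 0.65 L/s.
Vt = flow × Ti = 0.65 L/s × 0.75 s × 1000 mL/L = 487.5 mL.
R = (PIP − Pplat)/V̇ = (18.5 − 11.0) / 0.65 = 7.5/0.65 = 11.538 cmH2O·s/L.
C = Vt/(Pplat − PEEP) = 487.5 / (11.0 − 4) = 487.5/7.0 = 69.643 mL/cmH2O.
τ = R × C = 11.538 × 0.06964 L/cmH2O = 0.8035 s.
Fraction remaining at end-expiration = e^(−Te/τ) = e^(−1.02/0.8035) = 0.281 → 28.1%.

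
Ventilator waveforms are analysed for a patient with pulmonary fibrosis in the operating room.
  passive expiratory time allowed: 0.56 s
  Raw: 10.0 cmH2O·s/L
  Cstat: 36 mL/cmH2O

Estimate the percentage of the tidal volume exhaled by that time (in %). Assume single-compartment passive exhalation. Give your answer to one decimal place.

78.9

τ = R × C = 10.0 × 36 mL/cmH2O = 10.0 × 0.036 L/cmH2O = 0.36 s.
Passive exhalation: V(t)/V₀ = e^(−t/τ) = e^(−0.56/0.36) = 0.2111.
Fraction exhaled = 1 − 0.2111 = 0.7889 → 78.89%.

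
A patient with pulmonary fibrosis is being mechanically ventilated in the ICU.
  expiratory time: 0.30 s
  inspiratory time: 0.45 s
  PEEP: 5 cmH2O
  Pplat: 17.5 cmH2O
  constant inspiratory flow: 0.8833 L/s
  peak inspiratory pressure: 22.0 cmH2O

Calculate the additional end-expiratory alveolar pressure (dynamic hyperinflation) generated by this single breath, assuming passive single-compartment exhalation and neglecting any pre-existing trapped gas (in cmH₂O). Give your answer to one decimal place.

Vt = flow × Ti = 0.8833 L/s × 0.45 s × 1000 mL/L = 397.49 mL.
R = (PIP − Pplat)/V̇ = (22.0 − 17.5) / 0.8833 = 4.5/0.8833 = 5.095 cmH2O·s/L.
C = Vt/(Pplat − PEEP) = 397.49 / (17.5 − 5) = 397.49/12.5 = 31.799 mL/cmH2O.
τ = R × C = 5.095 × 0.0318 L/cmH2O = 0.162 s.
Fraction remaining = e^(−Te/τ) = e^(−0.30/0.162) = 0.1569; trapped volume = 397.49 × 0.1569 = 62.366 mL.
Additional alveolar pressure from trapping ≈ V_trapped / C = 62.366 / 31.799 = 1.961 cmH2O.

2.0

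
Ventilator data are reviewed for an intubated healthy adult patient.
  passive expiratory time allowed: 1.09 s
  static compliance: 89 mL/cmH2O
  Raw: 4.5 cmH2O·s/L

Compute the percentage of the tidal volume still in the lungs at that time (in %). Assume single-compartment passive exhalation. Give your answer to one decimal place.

τ = R × C = 4.5 × 89 mL/cmH2O = 4.5 × 0.089 L/cmH2O = 0.4005 s.
Passive exhalation: V(t)/V₀ = e^(−t/τ) = e^(−1.09/0.4005) = 0.06577.
Fraction remaining = 0.06577 → 6.577%.

6.6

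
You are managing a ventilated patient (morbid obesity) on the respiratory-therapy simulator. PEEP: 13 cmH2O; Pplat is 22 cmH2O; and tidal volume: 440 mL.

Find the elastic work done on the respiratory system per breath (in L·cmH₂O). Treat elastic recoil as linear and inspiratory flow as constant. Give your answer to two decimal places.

Elastic work ≈ ½ × (Pplat − PEEP) × Vt = 0.5 × (22 − 13) × 0.440 L = 0.5 × 9.0 × 0.440 = 1.98 L·cmH2O.

1.98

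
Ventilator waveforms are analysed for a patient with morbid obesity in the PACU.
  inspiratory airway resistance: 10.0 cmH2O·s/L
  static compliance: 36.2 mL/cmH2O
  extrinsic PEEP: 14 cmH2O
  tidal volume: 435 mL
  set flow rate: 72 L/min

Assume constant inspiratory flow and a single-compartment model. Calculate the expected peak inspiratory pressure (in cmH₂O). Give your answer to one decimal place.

38.0

Flow: 72 L/min ÷ 60 = 1.2 L/s.
Equation of motion (constant flow): PIP = Vt/C + R·V̇ + PEEP.
PIP = 435/36.2 + 10.0×1.2 + 14 = 12.017 + 12.0 + 14 = 38.017 cmH2O.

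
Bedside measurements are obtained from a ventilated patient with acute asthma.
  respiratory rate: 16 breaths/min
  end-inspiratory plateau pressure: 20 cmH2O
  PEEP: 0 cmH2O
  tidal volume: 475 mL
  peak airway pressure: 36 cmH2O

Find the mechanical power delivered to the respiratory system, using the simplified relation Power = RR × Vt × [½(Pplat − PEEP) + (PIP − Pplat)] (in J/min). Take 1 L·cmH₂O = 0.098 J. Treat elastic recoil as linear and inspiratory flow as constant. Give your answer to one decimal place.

19.4

Per-breath work = Vt × [½(Pplat−PEEP) + (PIP−Pplat)] = 0.475 × [0.5×20.0 + 16.0] = 0.475 × 26.0 = 12.35 L·cmH2O.
Power = 16 × 12.35 = 197.6 L·cmH2O/min.
× 0.098 J/(L·cmH2O) → 19.365 J/min.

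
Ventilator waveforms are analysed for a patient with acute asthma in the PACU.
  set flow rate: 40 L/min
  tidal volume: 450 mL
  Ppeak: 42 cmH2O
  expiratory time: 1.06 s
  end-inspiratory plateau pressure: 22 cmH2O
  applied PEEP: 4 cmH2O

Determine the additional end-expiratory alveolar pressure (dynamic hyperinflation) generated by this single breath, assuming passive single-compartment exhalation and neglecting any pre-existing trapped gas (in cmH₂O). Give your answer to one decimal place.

4.4

Flow: 40 L/min ÷ 60 = 0.6667 L/s.
R = (PIP − Pplat)/V̇ = (42 − 22) / 0.6667 = 20.0/0.6667 = 29.999 cmH2O·s/L.
C = Vt/(Pplat − PEEP) = 450.0 / (22 − 4) = 450.0/18.0 = 25.0 mL/cmH2O.
τ = R × C = 29.999 × 0.025 L/cmH2O = 0.75 s.
Fraction remaining = e^(−Te/τ) = e^(−1.06/0.75) = 0.2433; trapped volume = 450.0 × 0.2433 = 109.49 mL.
Additional alveolar pressure from trapping ≈ V_trapped / C = 109.49 / 25.0 = 4.38 cmH2O.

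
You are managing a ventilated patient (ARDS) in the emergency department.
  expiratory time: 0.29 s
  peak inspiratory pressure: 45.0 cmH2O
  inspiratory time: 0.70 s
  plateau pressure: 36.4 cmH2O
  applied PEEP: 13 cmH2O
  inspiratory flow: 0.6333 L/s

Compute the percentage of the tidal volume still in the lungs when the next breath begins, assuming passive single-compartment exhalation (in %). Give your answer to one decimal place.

32.4

Vt = flow × Ti = 0.6333 L/s × 0.70 s × 1000 mL/L = 443.31 mL.
R = (PIP − Pplat)/V̇ = (45.0 − 36.4) / 0.6333 = 8.6/0.6333 = 13.58 cmH2O·s/L.
C = Vt/(Pplat − PEEP) = 443.31 / (36.4 − 13) = 443.31/23.4 = 18.945 mL/cmH2O.
τ = R × C = 13.58 × 0.01895 L/cmH2O = 0.2573 s.
Fraction remaining at end-expiration = e^(−Te/τ) = e^(−0.29/0.2573) = 0.324 → 32.4%.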